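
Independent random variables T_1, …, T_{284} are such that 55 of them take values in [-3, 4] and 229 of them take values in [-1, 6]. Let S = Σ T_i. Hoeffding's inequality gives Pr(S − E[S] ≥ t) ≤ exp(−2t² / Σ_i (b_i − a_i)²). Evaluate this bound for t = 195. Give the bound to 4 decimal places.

Σ(b_i − a_i)² = 55·7² + 229·7² = 13916.
Exponent = 2·195² / 13916 = 5.46493.
Bound = exp(−5.46493) = 0.00423.

0.0042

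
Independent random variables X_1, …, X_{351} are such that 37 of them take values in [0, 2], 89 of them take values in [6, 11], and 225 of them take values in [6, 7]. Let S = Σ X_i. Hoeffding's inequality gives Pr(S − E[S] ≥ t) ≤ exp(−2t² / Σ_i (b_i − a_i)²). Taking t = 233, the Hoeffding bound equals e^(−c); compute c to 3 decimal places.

41.793

Σ(b_i − a_i)² = 37·2² + 89·5² + 225·1² = 2598.
c = 2t² / 2598 = 2·233² / 2598 = 41.7929.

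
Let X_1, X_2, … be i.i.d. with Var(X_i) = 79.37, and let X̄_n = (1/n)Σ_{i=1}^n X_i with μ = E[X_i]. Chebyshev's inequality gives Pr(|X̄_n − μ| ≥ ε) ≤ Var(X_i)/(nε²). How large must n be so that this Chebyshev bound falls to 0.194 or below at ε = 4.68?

Require 79.37/(n·4.68²) ≤ 0.194, i.e. n ≥ 79.37/(0.194·4.68²) = 18.679.
The smallest integer n is 19.

19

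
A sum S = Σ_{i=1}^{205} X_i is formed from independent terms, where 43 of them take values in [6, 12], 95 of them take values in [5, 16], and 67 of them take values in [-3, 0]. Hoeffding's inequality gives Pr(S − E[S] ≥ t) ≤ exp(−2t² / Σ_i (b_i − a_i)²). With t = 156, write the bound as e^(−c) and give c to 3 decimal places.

Σ(b_i − a_i)² = 43·6² + 95·11² + 67·3² = 13646.
c = 2t² / 13646 = 2·156² / 13646 = 3.5668.

3.567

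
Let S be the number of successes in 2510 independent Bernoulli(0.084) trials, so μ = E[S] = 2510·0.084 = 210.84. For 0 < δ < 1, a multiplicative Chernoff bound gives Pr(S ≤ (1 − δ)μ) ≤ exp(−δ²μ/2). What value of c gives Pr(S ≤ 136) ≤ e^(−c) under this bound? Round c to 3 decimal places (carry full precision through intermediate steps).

13.283

Write 136 = (1 − δ)μ, so δ = 1 − 136/210.84 = 0.3549611…
Then the exponent is δ²μ/2 = (μ − 136)²/(2μ) = 13.282645.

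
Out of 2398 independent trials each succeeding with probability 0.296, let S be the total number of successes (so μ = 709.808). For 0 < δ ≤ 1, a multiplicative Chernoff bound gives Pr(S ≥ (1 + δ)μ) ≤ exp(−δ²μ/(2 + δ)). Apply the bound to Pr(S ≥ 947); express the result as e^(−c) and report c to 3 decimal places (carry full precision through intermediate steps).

33.957

Write 947 = (1 + δ)μ, so δ = 947/709.808 − 1 = 0.3341636…
Then the exponent is δ²μ/(2 + δ) = (947 − μ)² / (μ·(2 + δ)) = 33.956889.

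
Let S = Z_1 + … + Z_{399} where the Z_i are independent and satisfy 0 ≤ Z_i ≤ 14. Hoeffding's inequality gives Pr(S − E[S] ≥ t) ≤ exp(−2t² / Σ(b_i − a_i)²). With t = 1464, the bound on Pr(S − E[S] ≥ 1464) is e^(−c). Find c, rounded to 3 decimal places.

54.813

Σ(b_i − a_i)² = 399·(14)² = 78204.
c = 2t²/78204 = 2·1464²/78204 = 54.8130.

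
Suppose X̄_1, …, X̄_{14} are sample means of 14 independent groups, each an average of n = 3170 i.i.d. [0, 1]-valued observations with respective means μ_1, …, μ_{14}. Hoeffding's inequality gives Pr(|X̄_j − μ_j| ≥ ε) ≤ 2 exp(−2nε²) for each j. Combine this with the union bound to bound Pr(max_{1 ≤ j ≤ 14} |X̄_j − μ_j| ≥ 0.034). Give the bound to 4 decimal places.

0.0184

Per-experiment Hoeffding bound: 2·exp(−2·3170·0.034²) = 2·exp(−7.32904) = 0.0013124.
Union bound over 14 events: 14·0.0013124 = 0.01837.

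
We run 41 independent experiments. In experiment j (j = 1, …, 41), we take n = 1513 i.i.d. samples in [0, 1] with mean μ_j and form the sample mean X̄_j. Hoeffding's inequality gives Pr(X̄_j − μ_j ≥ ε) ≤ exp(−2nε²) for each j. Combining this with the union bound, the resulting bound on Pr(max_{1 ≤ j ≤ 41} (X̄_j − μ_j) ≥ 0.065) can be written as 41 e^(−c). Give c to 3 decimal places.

12.785

Union bound over the 41 events: Pr(max_{1 ≤ j ≤ 41} (X̄_j − μ_j) ≥ 0.065) ≤ 41·exp(−2nε²) = 41 exp(−2·1513·0.065²).
So c = 2·1513·0.065² = 12.7849.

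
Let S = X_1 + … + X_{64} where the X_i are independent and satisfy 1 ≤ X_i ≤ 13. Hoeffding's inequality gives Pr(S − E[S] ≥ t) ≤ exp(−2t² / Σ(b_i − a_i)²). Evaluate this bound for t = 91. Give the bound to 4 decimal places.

0.1658

Σ(b_i − a_i)² = 64·(12)² = 9216.
Exponent = 2·91²/9216 = 1.7971.
Bound = exp(−1.7971) = 0.16578.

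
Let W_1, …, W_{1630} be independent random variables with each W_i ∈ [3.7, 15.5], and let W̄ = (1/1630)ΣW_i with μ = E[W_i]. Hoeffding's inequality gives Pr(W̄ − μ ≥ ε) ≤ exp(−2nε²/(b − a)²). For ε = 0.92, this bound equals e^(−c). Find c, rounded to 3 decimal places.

c = 2nε²/(b − a)² = 2·1630·0.92² / 11.8² = 19.8166.

19.817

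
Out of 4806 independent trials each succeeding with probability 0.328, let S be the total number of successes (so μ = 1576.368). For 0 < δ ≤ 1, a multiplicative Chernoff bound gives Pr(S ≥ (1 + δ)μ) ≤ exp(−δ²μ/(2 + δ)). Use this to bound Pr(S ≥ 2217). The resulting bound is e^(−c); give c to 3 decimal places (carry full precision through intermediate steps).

Write 2217 = (1 + δ)μ, so δ = 2217/1576.368 − 1 = 0.4063975…
Then the exponent is δ²μ/(2 + δ) = (2217 − μ)² / (μ·(2 + δ)) = 108.191285.

108.191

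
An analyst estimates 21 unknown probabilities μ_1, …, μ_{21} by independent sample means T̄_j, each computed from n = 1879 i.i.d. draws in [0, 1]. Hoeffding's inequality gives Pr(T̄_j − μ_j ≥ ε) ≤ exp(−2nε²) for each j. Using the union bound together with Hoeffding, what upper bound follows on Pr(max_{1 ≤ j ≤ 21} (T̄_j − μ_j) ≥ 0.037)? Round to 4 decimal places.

Per-experiment Hoeffding bound: exp(−2·1879·0.037²) = exp(−5.14470) = 0.0058302.
Union bound over 21 events: 21·0.0058302 = 0.12243.

0.1224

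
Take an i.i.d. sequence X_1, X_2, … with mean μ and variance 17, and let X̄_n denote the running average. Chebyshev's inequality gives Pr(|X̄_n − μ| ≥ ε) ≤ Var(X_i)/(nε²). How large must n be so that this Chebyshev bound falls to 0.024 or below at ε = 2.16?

Require 17/(n·2.16²) ≤ 0.024, i.e. n ≥ 17/(0.024·2.16²) = 151.820.
The smallest integer n is 152.

152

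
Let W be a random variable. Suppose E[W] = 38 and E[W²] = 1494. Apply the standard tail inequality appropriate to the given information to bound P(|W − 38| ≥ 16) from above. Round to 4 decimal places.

The first two moments determine the variance, so Chebyshev's inequality is the sharpest standard bound available.
Var(W) = E[W²] − (E[W])² = 1494 − 1444 = 50.
Chebyshev's inequality: P(|W − μ| ≥ t) ≤ Var(W)/t² = 50/256 = 0.1953.

0.1953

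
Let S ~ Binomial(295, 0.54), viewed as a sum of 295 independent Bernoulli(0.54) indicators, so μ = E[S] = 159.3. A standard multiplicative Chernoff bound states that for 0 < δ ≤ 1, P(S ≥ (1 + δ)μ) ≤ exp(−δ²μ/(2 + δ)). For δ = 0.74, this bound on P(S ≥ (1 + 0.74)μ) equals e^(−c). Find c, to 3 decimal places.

31.837

c = δ²μ/(2 + δ) = 0.74²·159.3/(2 + 0.74) = 31.8367.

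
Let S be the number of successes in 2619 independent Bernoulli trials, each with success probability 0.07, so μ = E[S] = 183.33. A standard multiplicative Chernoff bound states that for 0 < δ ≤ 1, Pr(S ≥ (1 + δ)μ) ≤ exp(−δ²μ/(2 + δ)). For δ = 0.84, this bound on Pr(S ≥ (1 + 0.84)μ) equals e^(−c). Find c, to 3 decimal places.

c = δ²μ/(2 + δ) = 0.84²·183.33/(2 + 0.84) = 45.5485.

45.548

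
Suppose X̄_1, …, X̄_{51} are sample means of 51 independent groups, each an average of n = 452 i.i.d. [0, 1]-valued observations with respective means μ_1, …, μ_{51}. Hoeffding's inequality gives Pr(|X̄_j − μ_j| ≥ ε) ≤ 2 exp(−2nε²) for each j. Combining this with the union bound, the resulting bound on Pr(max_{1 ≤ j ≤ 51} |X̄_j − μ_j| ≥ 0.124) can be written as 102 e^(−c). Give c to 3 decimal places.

13.900

Union bound over the 51 events: Pr(max_{1 ≤ j ≤ 51} |X̄_j − μ_j| ≥ 0.124) ≤ 51·2·exp(−2nε²) = 102 exp(−2·452·0.124²).
So c = 2·452·0.124² = 13.8999.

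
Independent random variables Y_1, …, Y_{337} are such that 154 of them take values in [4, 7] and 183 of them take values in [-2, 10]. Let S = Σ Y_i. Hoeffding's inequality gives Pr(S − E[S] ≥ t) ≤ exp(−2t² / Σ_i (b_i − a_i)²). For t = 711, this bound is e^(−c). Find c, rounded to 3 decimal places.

36.450

Σ(b_i − a_i)² = 154·3² + 183·12² = 27738.
c = 2t² / 27738 = 2·711² / 27738 = 36.4497.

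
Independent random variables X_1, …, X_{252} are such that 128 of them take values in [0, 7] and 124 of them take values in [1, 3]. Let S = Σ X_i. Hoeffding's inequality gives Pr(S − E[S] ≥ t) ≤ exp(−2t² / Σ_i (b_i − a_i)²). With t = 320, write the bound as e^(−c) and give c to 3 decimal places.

30.260

Σ(b_i − a_i)² = 128·7² + 124·2² = 6768.
c = 2t² / 6768 = 2·320² / 6768 = 30.2600.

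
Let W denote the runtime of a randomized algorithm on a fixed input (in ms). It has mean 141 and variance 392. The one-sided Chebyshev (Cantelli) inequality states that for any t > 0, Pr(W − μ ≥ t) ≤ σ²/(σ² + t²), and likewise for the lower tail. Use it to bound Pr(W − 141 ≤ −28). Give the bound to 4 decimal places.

Here σ² = 392 and t = 28, so σ² + t² = 1176.
Cantelli's bound: 392/1176 = 0.3333.

0.3333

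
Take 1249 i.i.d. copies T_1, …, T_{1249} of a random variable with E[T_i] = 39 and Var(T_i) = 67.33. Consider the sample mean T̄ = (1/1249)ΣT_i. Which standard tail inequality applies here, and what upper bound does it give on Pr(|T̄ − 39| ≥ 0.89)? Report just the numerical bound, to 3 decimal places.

With mean and variance of each term known, Chebyshev's inequality bounds the deviation of the sum (or sample mean).
Var(T̄) = Var(T_i)/n = 67.33/1249 = 0.053907.
Chebyshev: Pr(|T̄ − 39| ≥ 0.89) ≤ Var(T̄)/(0.89)² = 67.33/(1249·0.89²) = 0.0681.

0.068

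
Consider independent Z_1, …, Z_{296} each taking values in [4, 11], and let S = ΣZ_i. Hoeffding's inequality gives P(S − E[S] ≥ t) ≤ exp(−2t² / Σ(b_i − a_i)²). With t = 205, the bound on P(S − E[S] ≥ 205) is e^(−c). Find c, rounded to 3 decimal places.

Σ(b_i − a_i)² = 296·(7)² = 14504.
c = 2t²/14504 = 2·205²/14504 = 5.7950.

5.795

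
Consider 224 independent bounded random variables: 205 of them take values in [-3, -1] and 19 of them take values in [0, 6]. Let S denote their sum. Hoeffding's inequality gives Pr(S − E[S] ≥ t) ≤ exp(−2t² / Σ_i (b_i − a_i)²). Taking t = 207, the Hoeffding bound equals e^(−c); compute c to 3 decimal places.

Σ(b_i − a_i)² = 205·2² + 19·6² = 1504.
c = 2t² / 1504 = 2·207² / 1504 = 56.9801.

56.980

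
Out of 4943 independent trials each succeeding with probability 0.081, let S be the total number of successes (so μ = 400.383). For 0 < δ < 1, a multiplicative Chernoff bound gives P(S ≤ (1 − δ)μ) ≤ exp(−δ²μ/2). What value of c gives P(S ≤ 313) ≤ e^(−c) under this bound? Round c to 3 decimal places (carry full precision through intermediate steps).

9.536

Write 313 = (1 − δ)μ, so δ = 1 − 313/400.383 = 0.2182485…
Then the exponent is δ²μ/2 = (μ − 313)²/(2μ) = 9.535606.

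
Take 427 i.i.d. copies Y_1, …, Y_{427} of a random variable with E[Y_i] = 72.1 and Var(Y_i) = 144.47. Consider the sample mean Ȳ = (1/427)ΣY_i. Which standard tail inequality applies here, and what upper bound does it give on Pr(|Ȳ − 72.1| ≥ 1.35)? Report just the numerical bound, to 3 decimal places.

With mean and variance of each term known, Chebyshev's inequality bounds the deviation of the sum (or sample mean).
Var(Ȳ) = Var(Y_i)/n = 144.47/427 = 0.33834.
Chebyshev: Pr(|Ȳ − 72.1| ≥ 1.35) ≤ Var(Ȳ)/(1.35)² = 144.47/(427·1.35²) = 0.1856.

0.186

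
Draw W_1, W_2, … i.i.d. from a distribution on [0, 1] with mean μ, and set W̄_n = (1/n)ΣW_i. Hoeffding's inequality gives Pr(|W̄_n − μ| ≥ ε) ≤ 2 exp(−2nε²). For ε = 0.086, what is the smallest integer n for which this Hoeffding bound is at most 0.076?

Require 2·exp(−2nε²) ≤ 0.076, i.e. 2nε² ≥ ln(2/0.076) = 3.270169.
So n ≥ 3.270169 / (2·0.086²) = 221.077.
The smallest integer n is 222.

222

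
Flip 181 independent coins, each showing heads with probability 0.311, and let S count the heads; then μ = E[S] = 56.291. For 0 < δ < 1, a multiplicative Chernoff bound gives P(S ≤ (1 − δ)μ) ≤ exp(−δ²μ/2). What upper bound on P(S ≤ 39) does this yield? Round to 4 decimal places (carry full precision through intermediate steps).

0.0703

Write 39 = (1 − δ)μ, so δ = 1 − 39/56.291 = 0.3071717…
Then the exponent is δ²μ/2 = (μ − 39)²/(2μ) = 2.655653.
Bound = exp(−2.655653) = 0.07025.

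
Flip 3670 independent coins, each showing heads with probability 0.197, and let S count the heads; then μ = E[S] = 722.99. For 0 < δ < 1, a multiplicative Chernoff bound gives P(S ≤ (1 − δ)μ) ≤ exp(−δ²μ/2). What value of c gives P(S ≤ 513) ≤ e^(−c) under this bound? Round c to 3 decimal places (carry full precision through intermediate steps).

Write 513 = (1 − δ)μ, so δ = 1 − 513/722.99 = 0.2904466…
Then the exponent is δ²μ/2 = (μ − 513)²/(2μ) = 30.495443.

30.495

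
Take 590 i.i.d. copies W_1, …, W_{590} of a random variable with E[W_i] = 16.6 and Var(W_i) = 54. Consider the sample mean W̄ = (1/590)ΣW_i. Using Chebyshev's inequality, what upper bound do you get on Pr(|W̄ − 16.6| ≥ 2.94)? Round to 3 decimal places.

0.011

Var(W̄) = Var(W_i)/n = 54/590 = 0.091525.
Chebyshev: Pr(|W̄ − 16.6| ≥ 2.94) ≤ Var(W̄)/(2.94)² = 54/(590·2.94²) = 0.0106.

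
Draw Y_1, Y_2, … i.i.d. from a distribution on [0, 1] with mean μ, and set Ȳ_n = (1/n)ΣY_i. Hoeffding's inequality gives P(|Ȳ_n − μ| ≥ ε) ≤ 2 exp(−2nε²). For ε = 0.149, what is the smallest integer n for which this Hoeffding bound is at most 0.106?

Require 2·exp(−2nε²) ≤ 0.106, i.e. 2nε² ≥ ln(2/0.106) = 2.937463.
So n ≥ 2.937463 / (2·0.149²) = 66.156.
The smallest integer n is 67.

67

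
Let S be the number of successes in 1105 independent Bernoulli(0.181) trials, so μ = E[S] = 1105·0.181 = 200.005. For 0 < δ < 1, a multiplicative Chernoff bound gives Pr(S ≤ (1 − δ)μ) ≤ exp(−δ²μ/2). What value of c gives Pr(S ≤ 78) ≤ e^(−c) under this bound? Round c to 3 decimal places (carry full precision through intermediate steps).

37.212

Write 78 = (1 − δ)μ, so δ = 1 − 78/200.005 = 0.6100097…
Then the exponent is δ²μ/2 = (μ − 78)²/(2μ) = 37.212120.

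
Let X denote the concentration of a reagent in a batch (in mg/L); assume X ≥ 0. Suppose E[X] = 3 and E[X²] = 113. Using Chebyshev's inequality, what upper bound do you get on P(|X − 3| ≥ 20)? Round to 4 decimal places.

0.2600

Var(X) = E[X²] − (E[X])² = 113 − 9 = 104.
Chebyshev's inequality: P(|X − μ| ≥ t) ≤ Var(X)/t² = 104/400 = 0.2600.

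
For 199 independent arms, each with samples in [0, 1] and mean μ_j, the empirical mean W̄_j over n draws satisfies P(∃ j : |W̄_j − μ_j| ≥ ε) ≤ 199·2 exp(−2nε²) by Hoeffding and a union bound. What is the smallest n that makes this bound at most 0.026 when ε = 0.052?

Need 2·199·exp(−2nε²) ≤ 0.026, i.e. exp(−2nε²) ≤ 0.026/398.
So 2nε² ≥ ln(398/0.026) = 9.636111.
Hence n ≥ 9.636111/(2·0.052²) = 1781.825.
The smallest integer n is 1782.

1782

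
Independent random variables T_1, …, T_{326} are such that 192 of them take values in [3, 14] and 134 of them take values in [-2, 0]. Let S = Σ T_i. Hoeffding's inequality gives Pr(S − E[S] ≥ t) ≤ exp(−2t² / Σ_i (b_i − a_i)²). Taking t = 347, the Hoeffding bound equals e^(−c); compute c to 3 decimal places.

Σ(b_i − a_i)² = 192·11² + 134·2² = 23768.
c = 2t² / 23768 = 2·347² / 23768 = 10.1320.

10.132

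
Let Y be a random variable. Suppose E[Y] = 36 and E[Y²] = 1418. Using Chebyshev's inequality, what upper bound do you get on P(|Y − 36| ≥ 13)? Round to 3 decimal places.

Var(Y) = E[Y²] − (E[Y])² = 1418 − 1296 = 122.
Chebyshev's inequality: P(|Y − μ| ≥ t) ≤ Var(Y)/t² = 122/169 = 0.7219.

0.722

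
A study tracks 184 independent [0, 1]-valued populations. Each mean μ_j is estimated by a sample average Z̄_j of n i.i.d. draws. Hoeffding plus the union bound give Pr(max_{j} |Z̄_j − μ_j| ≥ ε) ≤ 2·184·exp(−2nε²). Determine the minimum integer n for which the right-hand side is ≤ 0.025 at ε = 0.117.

351

Need 2·184·exp(−2nε²) ≤ 0.025, i.e. exp(−2nε²) ≤ 0.025/368.
So 2nε² ≥ ln(368/0.025) = 9.596962.
Hence n ≥ 9.596962/(2·0.117²) = 350.536.
The smallest integer n is 351.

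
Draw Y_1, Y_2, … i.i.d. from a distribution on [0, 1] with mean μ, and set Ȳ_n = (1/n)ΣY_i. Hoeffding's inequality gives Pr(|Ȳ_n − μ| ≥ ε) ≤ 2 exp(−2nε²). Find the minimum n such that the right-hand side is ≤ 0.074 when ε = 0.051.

634

Require 2·exp(−2nε²) ≤ 0.074, i.e. 2nε² ≥ ln(2/0.074) = 3.296837.
So n ≥ 3.296837 / (2·0.051²) = 633.763.
The smallest integer n is 634.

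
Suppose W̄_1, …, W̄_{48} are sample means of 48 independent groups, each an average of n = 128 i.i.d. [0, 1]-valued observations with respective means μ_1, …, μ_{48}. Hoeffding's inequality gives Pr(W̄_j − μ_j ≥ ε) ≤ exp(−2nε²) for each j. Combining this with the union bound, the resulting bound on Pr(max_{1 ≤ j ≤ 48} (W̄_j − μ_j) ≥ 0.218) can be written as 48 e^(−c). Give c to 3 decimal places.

12.166

Union bound over the 48 events: Pr(max_{1 ≤ j ≤ 48} (W̄_j − μ_j) ≥ 0.218) ≤ 48·exp(−2nε²) = 48 exp(−2·128·0.218²).
So c = 2·128·0.218² = 12.1661.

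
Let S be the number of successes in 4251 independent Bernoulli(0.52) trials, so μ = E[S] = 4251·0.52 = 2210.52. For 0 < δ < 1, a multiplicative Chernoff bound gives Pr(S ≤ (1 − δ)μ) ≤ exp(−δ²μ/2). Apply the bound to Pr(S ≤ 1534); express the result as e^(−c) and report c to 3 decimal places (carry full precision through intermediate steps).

103.523

Write 1534 = (1 − δ)μ, so δ = 1 − 1534/2210.52 = 0.3060456…
Then the exponent is δ²μ/2 = (μ − 1534)²/(2μ) = 103.522997.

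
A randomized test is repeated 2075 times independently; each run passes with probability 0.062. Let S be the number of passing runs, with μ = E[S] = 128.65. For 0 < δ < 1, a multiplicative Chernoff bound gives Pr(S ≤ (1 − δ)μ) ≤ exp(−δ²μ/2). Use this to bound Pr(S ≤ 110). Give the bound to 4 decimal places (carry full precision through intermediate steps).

0.2588

Write 110 = (1 − δ)μ, so δ = 1 − 110/128.65 = 0.144967…
Then the exponent is δ²μ/2 = (μ − 110)²/(2μ) = 1.351817.
Bound = exp(−1.351817) = 0.25877.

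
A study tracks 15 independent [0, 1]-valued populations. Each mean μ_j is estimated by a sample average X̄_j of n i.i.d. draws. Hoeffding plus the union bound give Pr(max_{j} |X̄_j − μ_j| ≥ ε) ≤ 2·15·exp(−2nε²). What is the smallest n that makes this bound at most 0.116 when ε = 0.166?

101

Need 2·15·exp(−2nε²) ≤ 0.116, i.e. exp(−2nε²) ≤ 0.116/30.
So 2nε² ≥ ln(30/0.116) = 5.555362.
Hence n ≥ 5.555362/(2·0.166²) = 100.801.
The smallest integer n is 101.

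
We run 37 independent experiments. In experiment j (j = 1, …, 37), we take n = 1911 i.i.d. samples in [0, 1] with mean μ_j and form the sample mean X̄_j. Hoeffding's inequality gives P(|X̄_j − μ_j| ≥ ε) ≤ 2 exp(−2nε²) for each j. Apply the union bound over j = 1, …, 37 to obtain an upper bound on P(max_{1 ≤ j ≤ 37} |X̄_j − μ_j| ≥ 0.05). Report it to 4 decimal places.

0.0052

Per-experiment Hoeffding bound: 2·exp(−2·1911·0.05²) = 2·exp(−9.55500) = 0.00014169.
Union bound over 37 events: 37·0.00014169 = 0.00524.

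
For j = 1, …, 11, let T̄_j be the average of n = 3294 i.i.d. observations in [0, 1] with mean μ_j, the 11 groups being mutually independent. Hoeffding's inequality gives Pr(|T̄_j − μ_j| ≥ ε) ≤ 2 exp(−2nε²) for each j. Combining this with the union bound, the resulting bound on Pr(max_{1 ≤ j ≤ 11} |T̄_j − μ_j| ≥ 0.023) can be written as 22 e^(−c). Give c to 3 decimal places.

3.485

Union bound over the 11 events: Pr(max_{1 ≤ j ≤ 11} |T̄_j − μ_j| ≥ 0.023) ≤ 11·2·exp(−2nε²) = 22 exp(−2·3294·0.023²).
So c = 2·3294·0.023² = 3.4851.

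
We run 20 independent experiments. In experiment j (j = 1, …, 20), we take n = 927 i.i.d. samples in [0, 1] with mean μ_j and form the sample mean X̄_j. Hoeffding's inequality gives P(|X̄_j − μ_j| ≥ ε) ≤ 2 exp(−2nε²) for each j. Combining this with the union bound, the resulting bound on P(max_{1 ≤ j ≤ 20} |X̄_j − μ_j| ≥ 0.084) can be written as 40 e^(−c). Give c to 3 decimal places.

Union bound over the 20 events: P(max_{1 ≤ j ≤ 20} |X̄_j − μ_j| ≥ 0.084) ≤ 20·2·exp(−2nε²) = 40 exp(−2·927·0.084²).
So c = 2·927·0.084² = 13.0818.

13.082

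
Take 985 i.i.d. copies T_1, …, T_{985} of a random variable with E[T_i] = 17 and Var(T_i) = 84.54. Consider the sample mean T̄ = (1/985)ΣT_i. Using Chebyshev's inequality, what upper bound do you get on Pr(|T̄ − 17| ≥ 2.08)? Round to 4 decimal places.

0.0198

Var(T̄) = Var(T_i)/n = 84.54/985 = 0.085827.
Chebyshev: Pr(|T̄ − 17| ≥ 2.08) ≤ Var(T̄)/(2.08)² = 84.54/(985·2.08²) = 0.0198.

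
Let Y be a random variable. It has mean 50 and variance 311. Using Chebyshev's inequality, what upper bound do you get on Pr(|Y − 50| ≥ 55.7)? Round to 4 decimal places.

0.1002

Chebyshev: Pr(|Y − μ| ≥ t) ≤ Var(Y)/t².
Bound = 311 / 3102.49 = 0.1002.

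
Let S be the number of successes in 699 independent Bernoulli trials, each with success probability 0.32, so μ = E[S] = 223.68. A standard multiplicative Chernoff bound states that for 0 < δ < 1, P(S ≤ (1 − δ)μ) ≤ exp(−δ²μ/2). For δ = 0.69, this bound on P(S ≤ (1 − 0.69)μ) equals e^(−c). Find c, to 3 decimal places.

c = δ²μ/2 = 0.69²·223.68/2 = 53.2470.

53.247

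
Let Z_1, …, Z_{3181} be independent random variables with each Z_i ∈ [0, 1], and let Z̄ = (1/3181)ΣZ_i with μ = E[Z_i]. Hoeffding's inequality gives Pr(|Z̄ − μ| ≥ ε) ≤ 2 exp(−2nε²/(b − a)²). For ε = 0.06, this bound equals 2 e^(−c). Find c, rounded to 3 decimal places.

22.903

c = 2nε²/(b − a)² = 2·3181·0.06² / 1² = 22.9032.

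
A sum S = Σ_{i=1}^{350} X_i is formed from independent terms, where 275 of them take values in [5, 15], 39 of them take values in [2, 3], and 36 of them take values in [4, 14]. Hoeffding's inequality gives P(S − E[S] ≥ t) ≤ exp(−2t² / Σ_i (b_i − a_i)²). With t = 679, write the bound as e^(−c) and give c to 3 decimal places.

Σ(b_i − a_i)² = 275·10² + 39·1² + 36·10² = 31139.
c = 2t² / 31139 = 2·679² / 31139 = 29.6118.

29.612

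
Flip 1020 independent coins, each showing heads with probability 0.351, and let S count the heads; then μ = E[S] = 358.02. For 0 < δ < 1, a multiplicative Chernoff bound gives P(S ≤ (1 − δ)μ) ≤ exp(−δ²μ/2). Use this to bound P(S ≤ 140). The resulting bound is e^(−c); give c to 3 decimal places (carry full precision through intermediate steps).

66.383

Write 140 = (1 − δ)μ, so δ = 1 − 140/358.02 = 0.6089604…
Then the exponent is δ²μ/2 = (μ − 140)²/(2μ) = 66.382772.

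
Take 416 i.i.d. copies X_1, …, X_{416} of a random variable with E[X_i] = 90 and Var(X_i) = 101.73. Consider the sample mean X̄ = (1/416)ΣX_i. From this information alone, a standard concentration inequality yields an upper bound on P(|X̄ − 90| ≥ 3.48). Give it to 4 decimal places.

With mean and variance of each term known, Chebyshev's inequality bounds the deviation of the sum (or sample mean).
Var(X̄) = Var(X_i)/n = 101.73/416 = 0.24454.
Chebyshev: P(|X̄ − 90| ≥ 3.48) ≤ Var(X̄)/(3.48)² = 101.73/(416·3.48²) = 0.0202.

0.0202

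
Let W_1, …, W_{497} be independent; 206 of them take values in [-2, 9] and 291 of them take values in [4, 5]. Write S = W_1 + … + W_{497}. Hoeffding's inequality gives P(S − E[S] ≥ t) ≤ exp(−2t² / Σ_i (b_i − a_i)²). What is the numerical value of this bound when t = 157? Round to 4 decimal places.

0.1416

Σ(b_i − a_i)² = 206·11² + 291·1² = 25217.
Exponent = 2·157² / 25217 = 1.95495.
Bound = exp(−1.95495) = 0.14157.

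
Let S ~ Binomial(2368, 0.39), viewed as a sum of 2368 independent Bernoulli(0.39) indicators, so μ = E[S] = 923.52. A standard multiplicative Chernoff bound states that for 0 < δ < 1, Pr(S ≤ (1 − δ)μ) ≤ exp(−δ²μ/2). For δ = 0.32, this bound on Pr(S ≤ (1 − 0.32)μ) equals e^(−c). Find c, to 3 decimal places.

c = δ²μ/2 = 0.32²·923.52/2 = 47.2842.

47.284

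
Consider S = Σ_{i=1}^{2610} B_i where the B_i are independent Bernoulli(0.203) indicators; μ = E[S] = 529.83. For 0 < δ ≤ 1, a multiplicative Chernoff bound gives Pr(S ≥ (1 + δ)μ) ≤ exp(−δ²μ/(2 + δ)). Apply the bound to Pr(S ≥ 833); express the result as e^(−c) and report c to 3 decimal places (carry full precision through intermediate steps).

67.442

Write 833 = (1 + δ)μ, so δ = 833/529.83 − 1 = 0.5722024…
Then the exponent is δ²μ/(2 + δ) = (833 − μ)² / (μ·(2 + δ)) = 67.442050.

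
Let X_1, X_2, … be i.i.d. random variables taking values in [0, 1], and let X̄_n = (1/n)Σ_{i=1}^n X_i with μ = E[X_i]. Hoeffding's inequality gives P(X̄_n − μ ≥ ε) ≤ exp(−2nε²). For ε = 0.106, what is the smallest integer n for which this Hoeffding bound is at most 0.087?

109

Require exp(−2nε²) ≤ 0.087, i.e. 2nε² ≥ ln(1/0.087) = 2.441847.
So n ≥ 2.441847 / (2·0.106²) = 108.662.
The smallest integer n is 109.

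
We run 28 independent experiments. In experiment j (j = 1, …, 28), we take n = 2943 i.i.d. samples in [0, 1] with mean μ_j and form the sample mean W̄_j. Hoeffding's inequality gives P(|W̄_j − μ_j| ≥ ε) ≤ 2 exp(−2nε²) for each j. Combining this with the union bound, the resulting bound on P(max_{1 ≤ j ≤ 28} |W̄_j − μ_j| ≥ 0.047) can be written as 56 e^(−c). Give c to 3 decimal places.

13.002

Union bound over the 28 events: P(max_{1 ≤ j ≤ 28} |W̄_j − μ_j| ≥ 0.047) ≤ 28·2·exp(−2nε²) = 56 exp(−2·2943·0.047²).
So c = 2·2943·0.047² = 13.0022.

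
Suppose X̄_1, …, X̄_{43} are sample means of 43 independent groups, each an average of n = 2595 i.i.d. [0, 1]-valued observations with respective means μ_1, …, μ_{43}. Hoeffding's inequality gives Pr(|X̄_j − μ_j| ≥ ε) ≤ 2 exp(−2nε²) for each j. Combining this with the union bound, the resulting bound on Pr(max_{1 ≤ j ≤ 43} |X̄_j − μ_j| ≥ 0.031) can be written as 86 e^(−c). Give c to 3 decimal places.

4.988

Union bound over the 43 events: Pr(max_{1 ≤ j ≤ 43} |X̄_j − μ_j| ≥ 0.031) ≤ 43·2·exp(−2nε²) = 86 exp(−2·2595·0.031²).
So c = 2·2595·0.031² = 4.9876.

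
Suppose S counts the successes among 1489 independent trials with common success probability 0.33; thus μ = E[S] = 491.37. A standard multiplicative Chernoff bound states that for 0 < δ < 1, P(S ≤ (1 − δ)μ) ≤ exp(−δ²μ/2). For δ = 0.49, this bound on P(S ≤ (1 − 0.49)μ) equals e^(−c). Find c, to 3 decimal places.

58.989

c = δ²μ/2 = 0.49²·491.37/2 = 58.9890.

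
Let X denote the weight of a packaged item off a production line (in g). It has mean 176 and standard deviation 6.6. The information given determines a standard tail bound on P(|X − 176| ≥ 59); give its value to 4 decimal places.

Mean and variance are known, so Chebyshev's inequality applies.
Chebyshev: P(|X − μ| ≥ t) ≤ Var(X)/t².
Var(X) = σ² = 6.6² = 43.56.
Bound = 43.56 / 3481 = 0.0125.

0.0125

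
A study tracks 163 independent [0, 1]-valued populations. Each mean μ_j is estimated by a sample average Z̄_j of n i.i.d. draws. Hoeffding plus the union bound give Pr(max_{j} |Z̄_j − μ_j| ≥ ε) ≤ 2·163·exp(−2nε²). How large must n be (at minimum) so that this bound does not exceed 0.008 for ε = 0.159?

210

Need 2·163·exp(−2nε²) ≤ 0.008, i.e. exp(−2nε²) ≤ 0.008/326.
So 2nε² ≥ ln(326/0.008) = 10.615211.
Hence n ≥ 10.615211/(2·0.159²) = 209.944.
The smallest integer n is 210.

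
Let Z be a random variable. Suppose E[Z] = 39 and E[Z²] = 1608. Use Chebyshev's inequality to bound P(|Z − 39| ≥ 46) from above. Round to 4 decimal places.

0.0411

Var(Z) = E[Z²] − (E[Z])² = 1608 − 1521 = 87.
Chebyshev's inequality: P(|Z − μ| ≥ t) ≤ Var(Z)/t² = 87/2116 = 0.0411.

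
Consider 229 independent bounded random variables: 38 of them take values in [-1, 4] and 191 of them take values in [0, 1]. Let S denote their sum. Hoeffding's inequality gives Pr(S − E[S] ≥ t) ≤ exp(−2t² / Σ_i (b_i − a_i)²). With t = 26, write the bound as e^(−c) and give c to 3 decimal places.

Σ(b_i − a_i)² = 38·5² + 191·1² = 1141.
c = 2t² / 1141 = 2·26² / 1141 = 1.1849.

1.185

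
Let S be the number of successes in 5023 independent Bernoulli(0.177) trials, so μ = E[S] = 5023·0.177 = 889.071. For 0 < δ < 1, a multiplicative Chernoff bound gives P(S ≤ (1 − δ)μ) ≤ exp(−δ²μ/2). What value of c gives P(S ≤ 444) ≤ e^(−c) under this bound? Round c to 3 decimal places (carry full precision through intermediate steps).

Write 444 = (1 − δ)μ, so δ = 1 − 444/889.071 = 0.5006023…
Then the exponent is δ²μ/2 = (μ − 444)²/(2μ) = 111.401786.

111.402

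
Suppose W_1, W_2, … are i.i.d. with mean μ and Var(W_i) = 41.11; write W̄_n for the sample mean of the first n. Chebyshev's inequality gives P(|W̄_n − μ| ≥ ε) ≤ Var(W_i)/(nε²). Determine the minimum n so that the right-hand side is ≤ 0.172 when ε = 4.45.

Require 41.11/(n·4.45²) ≤ 0.172, i.e. n ≥ 41.11/(0.172·4.45²) = 12.070.
The smallest integer n is 13.

13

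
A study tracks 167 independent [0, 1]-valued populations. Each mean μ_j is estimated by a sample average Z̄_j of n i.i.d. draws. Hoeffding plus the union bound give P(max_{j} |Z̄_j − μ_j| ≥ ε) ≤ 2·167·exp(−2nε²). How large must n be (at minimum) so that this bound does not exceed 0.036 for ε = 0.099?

Need 2·167·exp(−2nε²) ≤ 0.036, i.e. exp(−2nε²) ≤ 0.036/334.
So 2nε² ≥ ln(334/0.036) = 9.135377.
Hence n ≥ 9.135377/(2·0.099²) = 466.043.
The smallest integer n is 467.

467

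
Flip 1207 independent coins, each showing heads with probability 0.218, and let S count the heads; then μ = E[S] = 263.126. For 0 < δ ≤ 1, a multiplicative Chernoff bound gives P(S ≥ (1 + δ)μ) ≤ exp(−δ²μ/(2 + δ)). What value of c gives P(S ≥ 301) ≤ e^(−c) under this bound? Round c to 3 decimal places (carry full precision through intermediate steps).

2.543

Write 301 = (1 + δ)μ, so δ = 301/263.126 − 1 = 0.1439386…
Then the exponent is δ²μ/(2 + δ) = (301 − μ)² / (μ·(2 + δ)) = 2.542765.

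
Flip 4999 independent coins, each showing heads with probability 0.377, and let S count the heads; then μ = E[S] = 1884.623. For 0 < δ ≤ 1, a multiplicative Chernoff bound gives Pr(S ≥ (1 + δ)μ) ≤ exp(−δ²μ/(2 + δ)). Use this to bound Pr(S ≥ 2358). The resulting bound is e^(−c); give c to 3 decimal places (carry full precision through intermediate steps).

52.818

Write 2358 = (1 + δ)μ, so δ = 2358/1884.623 − 1 = 0.2511786…
Then the exponent is δ²μ/(2 + δ) = (2358 − μ)² / (μ·(2 + δ)) = 52.817746.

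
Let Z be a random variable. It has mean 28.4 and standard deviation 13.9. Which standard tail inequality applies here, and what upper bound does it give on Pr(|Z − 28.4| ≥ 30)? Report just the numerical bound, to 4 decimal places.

0.2147

Mean and variance are known, so Chebyshev's inequality applies.
Chebyshev: Pr(|Z − μ| ≥ t) ≤ Var(Z)/t².
Var(Z) = σ² = 13.9² = 193.21.
Bound = 193.21 / 900 = 0.2147.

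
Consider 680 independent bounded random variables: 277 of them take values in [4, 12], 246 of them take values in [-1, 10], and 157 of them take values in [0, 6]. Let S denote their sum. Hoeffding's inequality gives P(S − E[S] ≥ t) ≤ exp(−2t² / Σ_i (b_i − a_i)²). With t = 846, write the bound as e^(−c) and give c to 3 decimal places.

Σ(b_i − a_i)² = 277·8² + 246·11² + 157·6² = 53146.
c = 2t² / 53146 = 2·846² / 53146 = 26.9340.

26.934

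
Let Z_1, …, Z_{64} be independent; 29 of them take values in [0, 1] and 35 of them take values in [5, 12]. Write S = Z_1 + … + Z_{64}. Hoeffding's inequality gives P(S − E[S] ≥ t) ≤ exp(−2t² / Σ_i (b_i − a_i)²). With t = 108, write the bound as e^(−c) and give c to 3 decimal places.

13.376

Σ(b_i − a_i)² = 29·1² + 35·7² = 1744.
c = 2t² / 1744 = 2·108² / 1744 = 13.3761.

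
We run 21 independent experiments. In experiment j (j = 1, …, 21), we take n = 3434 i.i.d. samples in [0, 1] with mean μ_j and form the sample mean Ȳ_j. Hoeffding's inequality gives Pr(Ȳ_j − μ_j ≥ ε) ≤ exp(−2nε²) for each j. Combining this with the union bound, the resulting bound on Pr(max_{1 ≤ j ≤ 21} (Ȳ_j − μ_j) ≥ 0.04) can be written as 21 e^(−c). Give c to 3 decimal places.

Union bound over the 21 events: Pr(max_{1 ≤ j ≤ 21} (Ȳ_j − μ_j) ≥ 0.04) ≤ 21·exp(−2nε²) = 21 exp(−2·3434·0.04²).
So c = 2·3434·0.04² = 10.9888.

10.989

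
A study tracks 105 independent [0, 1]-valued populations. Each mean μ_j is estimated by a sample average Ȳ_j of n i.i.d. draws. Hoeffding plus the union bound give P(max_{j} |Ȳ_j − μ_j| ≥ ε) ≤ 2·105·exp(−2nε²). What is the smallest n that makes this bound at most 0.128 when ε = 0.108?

Need 2·105·exp(−2nε²) ≤ 0.128, i.e. exp(−2nε²) ≤ 0.128/210.
So 2nε² ≥ ln(210/0.128) = 7.402833.
Hence n ≥ 7.402833/(2·0.108²) = 317.337.
The smallest integer n is 318.

318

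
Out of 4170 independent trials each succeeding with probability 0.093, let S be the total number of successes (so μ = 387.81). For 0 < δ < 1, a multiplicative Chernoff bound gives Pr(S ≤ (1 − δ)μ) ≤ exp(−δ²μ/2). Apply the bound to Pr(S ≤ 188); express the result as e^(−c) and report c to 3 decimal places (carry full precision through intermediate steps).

Write 188 = (1 − δ)μ, so δ = 1 − 188/387.81 = 0.5152265…
Then the exponent is δ²μ/2 = (μ − 188)²/(2μ) = 51.473706.

51.474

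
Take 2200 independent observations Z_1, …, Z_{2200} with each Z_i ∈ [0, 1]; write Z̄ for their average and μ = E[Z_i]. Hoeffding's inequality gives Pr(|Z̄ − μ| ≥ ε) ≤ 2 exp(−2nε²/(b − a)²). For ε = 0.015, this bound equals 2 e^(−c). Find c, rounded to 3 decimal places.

c = 2nε²/(b − a)² = 2·2200·0.015² / 1² = 0.9900.

0.990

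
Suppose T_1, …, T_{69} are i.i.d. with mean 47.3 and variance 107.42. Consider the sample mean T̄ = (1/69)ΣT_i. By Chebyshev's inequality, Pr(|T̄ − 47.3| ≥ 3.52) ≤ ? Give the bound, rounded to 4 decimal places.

0.1256

Var(T̄) = Var(T_i)/n = 107.42/69 = 1.5568.
Chebyshev: Pr(|T̄ − 47.3| ≥ 3.52) ≤ Var(T̄)/(3.52)² = 107.42/(69·3.52²) = 0.1256.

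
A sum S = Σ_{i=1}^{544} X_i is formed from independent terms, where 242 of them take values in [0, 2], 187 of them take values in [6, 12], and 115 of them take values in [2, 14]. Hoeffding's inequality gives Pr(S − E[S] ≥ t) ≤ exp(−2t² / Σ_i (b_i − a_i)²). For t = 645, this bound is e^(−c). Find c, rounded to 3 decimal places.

34.297

Σ(b_i − a_i)² = 242·2² + 187·6² + 115·12² = 24260.
c = 2t² / 24260 = 2·645² / 24260 = 34.2972.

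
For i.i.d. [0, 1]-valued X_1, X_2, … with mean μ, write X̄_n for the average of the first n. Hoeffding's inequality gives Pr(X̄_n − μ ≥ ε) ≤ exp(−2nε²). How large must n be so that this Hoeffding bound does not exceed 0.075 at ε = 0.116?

Require exp(−2nε²) ≤ 0.075, i.e. 2nε² ≥ ln(1/0.075) = 2.590267.
So n ≥ 2.590267 / (2·0.116²) = 96.250.
The smallest integer n is 97.

97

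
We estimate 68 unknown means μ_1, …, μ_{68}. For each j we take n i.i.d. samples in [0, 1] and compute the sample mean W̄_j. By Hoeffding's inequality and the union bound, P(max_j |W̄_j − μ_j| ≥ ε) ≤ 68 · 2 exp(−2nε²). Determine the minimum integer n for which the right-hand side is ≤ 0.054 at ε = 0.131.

229

Need 2·68·exp(−2nε²) ≤ 0.054, i.e. exp(−2nε²) ≤ 0.054/136.
So 2nε² ≥ ln(136/0.054) = 7.831426.
Hence n ≥ 7.831426/(2·0.131²) = 228.175.
The smallest integer n is 229.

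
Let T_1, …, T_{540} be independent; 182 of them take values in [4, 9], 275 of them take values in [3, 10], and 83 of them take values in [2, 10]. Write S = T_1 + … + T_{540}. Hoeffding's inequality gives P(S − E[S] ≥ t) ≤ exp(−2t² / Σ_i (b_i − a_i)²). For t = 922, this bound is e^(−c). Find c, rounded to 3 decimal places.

Σ(b_i − a_i)² = 182·5² + 275·7² + 83·8² = 23337.
c = 2t² / 23337 = 2·922² / 23337 = 72.8529.

72.853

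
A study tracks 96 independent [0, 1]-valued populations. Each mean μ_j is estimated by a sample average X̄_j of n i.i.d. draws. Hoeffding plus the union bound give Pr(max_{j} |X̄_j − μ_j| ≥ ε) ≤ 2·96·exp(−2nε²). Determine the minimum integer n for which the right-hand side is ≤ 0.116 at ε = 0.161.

143

Need 2·96·exp(−2nε²) ≤ 0.116, i.e. exp(−2nε²) ≤ 0.116/192.
So 2nε² ≥ ln(192/0.116) = 7.411660.
Hence n ≥ 7.411660/(2·0.161²) = 142.966.
The smallest integer n is 143.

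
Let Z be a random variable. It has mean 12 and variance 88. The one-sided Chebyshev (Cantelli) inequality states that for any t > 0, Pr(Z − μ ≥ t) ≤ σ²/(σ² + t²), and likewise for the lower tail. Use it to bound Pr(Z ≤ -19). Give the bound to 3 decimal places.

Here σ² = 88 and t = 31, so σ² + t² = 1049.
Cantelli's bound: 88/1049 = 0.0839.

0.084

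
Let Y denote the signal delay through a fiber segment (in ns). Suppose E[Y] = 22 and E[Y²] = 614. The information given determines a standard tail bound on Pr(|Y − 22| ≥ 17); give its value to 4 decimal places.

0.4498

The first two moments determine the variance, so Chebyshev's inequality is the sharpest standard bound available.
Var(Y) = E[Y²] − (E[Y])² = 614 − 484 = 130.
Chebyshev's inequality: Pr(|Y − μ| ≥ t) ≤ Var(Y)/t² = 130/289 = 0.4498.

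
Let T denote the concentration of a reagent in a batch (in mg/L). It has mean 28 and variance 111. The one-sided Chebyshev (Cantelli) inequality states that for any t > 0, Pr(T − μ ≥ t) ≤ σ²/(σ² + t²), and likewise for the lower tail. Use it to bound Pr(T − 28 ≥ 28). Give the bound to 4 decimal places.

Here σ² = 111 and t = 28, so σ² + t² = 895.
Cantelli's bound: 111/895 = 0.1240.

0.1240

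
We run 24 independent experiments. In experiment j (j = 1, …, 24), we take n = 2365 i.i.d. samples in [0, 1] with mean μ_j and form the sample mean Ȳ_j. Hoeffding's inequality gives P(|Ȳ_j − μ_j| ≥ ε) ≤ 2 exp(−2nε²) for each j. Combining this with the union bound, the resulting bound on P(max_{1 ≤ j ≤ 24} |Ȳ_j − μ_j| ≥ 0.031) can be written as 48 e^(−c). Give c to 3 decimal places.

Union bound over the 24 events: P(max_{1 ≤ j ≤ 24} |Ȳ_j − μ_j| ≥ 0.031) ≤ 24·2·exp(−2nε²) = 48 exp(−2·2365·0.031²).
So c = 2·2365·0.031² = 4.5455.

4.546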